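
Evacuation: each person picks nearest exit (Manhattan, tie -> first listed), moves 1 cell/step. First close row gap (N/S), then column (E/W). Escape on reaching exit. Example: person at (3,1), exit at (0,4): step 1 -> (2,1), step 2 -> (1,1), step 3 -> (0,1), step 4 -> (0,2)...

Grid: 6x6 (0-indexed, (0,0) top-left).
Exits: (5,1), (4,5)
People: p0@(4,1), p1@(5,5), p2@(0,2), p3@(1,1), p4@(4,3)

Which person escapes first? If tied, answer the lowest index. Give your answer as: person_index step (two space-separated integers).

Step 1: p0:(4,1)->(5,1)->EXIT | p1:(5,5)->(4,5)->EXIT | p2:(0,2)->(1,2) | p3:(1,1)->(2,1) | p4:(4,3)->(4,4)
Step 2: p0:escaped | p1:escaped | p2:(1,2)->(2,2) | p3:(2,1)->(3,1) | p4:(4,4)->(4,5)->EXIT
Step 3: p0:escaped | p1:escaped | p2:(2,2)->(3,2) | p3:(3,1)->(4,1) | p4:escaped
Step 4: p0:escaped | p1:escaped | p2:(3,2)->(4,2) | p3:(4,1)->(5,1)->EXIT | p4:escaped
Step 5: p0:escaped | p1:escaped | p2:(4,2)->(5,2) | p3:escaped | p4:escaped
Step 6: p0:escaped | p1:escaped | p2:(5,2)->(5,1)->EXIT | p3:escaped | p4:escaped
Exit steps: [1, 1, 6, 4, 2]
First to escape: p0 at step 1

Answer: 0 1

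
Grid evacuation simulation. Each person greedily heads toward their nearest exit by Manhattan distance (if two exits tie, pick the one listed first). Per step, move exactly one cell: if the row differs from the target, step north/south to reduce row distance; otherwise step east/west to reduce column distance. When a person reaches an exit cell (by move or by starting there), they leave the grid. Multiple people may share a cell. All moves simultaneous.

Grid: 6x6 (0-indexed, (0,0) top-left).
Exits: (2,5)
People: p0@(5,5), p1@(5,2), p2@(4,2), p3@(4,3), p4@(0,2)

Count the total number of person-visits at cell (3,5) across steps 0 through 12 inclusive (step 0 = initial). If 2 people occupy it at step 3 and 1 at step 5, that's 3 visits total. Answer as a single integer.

Answer: 1

Derivation:
Step 0: p0@(5,5) p1@(5,2) p2@(4,2) p3@(4,3) p4@(0,2) -> at (3,5): 0 [-], cum=0
Step 1: p0@(4,5) p1@(4,2) p2@(3,2) p3@(3,3) p4@(1,2) -> at (3,5): 0 [-], cum=0
Step 2: p0@(3,5) p1@(3,2) p2@(2,2) p3@(2,3) p4@(2,2) -> at (3,5): 1 [p0], cum=1
Step 3: p0@ESC p1@(2,2) p2@(2,3) p3@(2,4) p4@(2,3) -> at (3,5): 0 [-], cum=1
Step 4: p0@ESC p1@(2,3) p2@(2,4) p3@ESC p4@(2,4) -> at (3,5): 0 [-], cum=1
Step 5: p0@ESC p1@(2,4) p2@ESC p3@ESC p4@ESC -> at (3,5): 0 [-], cum=1
Step 6: p0@ESC p1@ESC p2@ESC p3@ESC p4@ESC -> at (3,5): 0 [-], cum=1
Total visits = 1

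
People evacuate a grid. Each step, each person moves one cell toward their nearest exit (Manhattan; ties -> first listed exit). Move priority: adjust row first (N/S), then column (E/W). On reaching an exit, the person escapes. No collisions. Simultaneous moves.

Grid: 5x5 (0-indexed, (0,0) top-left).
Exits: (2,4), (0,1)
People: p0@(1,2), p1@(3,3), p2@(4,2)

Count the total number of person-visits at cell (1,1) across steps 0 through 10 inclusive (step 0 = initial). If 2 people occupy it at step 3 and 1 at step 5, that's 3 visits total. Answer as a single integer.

Answer: 0

Derivation:
Step 0: p0@(1,2) p1@(3,3) p2@(4,2) -> at (1,1): 0 [-], cum=0
Step 1: p0@(0,2) p1@(2,3) p2@(3,2) -> at (1,1): 0 [-], cum=0
Step 2: p0@ESC p1@ESC p2@(2,2) -> at (1,1): 0 [-], cum=0
Step 3: p0@ESC p1@ESC p2@(2,3) -> at (1,1): 0 [-], cum=0
Step 4: p0@ESC p1@ESC p2@ESC -> at (1,1): 0 [-], cum=0
Total visits = 0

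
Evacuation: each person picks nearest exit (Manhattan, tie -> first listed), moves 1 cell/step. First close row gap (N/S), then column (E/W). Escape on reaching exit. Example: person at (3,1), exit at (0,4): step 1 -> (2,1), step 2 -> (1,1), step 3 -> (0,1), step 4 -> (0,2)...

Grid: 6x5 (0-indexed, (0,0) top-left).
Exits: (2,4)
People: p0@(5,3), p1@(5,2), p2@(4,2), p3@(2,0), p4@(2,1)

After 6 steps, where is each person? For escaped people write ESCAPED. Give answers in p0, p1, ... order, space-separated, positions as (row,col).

Step 1: p0:(5,3)->(4,3) | p1:(5,2)->(4,2) | p2:(4,2)->(3,2) | p3:(2,0)->(2,1) | p4:(2,1)->(2,2)
Step 2: p0:(4,3)->(3,3) | p1:(4,2)->(3,2) | p2:(3,2)->(2,2) | p3:(2,1)->(2,2) | p4:(2,2)->(2,3)
Step 3: p0:(3,3)->(2,3) | p1:(3,2)->(2,2) | p2:(2,2)->(2,3) | p3:(2,2)->(2,3) | p4:(2,3)->(2,4)->EXIT
Step 4: p0:(2,3)->(2,4)->EXIT | p1:(2,2)->(2,3) | p2:(2,3)->(2,4)->EXIT | p3:(2,3)->(2,4)->EXIT | p4:escaped
Step 5: p0:escaped | p1:(2,3)->(2,4)->EXIT | p2:escaped | p3:escaped | p4:escaped

ESCAPED ESCAPED ESCAPED ESCAPED ESCAPED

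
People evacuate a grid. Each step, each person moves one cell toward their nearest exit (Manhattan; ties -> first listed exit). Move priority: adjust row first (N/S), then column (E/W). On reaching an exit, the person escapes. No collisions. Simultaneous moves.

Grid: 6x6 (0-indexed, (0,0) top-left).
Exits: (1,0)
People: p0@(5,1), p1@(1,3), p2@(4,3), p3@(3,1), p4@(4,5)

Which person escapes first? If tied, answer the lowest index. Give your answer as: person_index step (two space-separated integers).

Answer: 1 3

Derivation:
Step 1: p0:(5,1)->(4,1) | p1:(1,3)->(1,2) | p2:(4,3)->(3,3) | p3:(3,1)->(2,1) | p4:(4,5)->(3,5)
Step 2: p0:(4,1)->(3,1) | p1:(1,2)->(1,1) | p2:(3,3)->(2,3) | p3:(2,1)->(1,1) | p4:(3,5)->(2,5)
Step 3: p0:(3,1)->(2,1) | p1:(1,1)->(1,0)->EXIT | p2:(2,3)->(1,3) | p3:(1,1)->(1,0)->EXIT | p4:(2,5)->(1,5)
Step 4: p0:(2,1)->(1,1) | p1:escaped | p2:(1,3)->(1,2) | p3:escaped | p4:(1,5)->(1,4)
Step 5: p0:(1,1)->(1,0)->EXIT | p1:escaped | p2:(1,2)->(1,1) | p3:escaped | p4:(1,4)->(1,3)
Step 6: p0:escaped | p1:escaped | p2:(1,1)->(1,0)->EXIT | p3:escaped | p4:(1,3)->(1,2)
Step 7: p0:escaped | p1:escaped | p2:escaped | p3:escaped | p4:(1,2)->(1,1)
Step 8: p0:escaped | p1:escaped | p2:escaped | p3:escaped | p4:(1,1)->(1,0)->EXIT
Exit steps: [5, 3, 6, 3, 8]
First to escape: p1 at step 3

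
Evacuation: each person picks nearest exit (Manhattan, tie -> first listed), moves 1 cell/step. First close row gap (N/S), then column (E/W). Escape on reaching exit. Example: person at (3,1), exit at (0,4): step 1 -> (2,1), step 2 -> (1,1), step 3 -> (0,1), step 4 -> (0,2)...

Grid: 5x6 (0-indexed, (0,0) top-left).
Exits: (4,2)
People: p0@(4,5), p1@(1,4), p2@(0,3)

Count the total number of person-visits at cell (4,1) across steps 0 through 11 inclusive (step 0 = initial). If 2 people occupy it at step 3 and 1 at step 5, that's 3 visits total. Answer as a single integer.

Answer: 0

Derivation:
Step 0: p0@(4,5) p1@(1,4) p2@(0,3) -> at (4,1): 0 [-], cum=0
Step 1: p0@(4,4) p1@(2,4) p2@(1,3) -> at (4,1): 0 [-], cum=0
Step 2: p0@(4,3) p1@(3,4) p2@(2,3) -> at (4,1): 0 [-], cum=0
Step 3: p0@ESC p1@(4,4) p2@(3,3) -> at (4,1): 0 [-], cum=0
Step 4: p0@ESC p1@(4,3) p2@(4,3) -> at (4,1): 0 [-], cum=0
Step 5: p0@ESC p1@ESC p2@ESC -> at (4,1): 0 [-], cum=0
Total visits = 0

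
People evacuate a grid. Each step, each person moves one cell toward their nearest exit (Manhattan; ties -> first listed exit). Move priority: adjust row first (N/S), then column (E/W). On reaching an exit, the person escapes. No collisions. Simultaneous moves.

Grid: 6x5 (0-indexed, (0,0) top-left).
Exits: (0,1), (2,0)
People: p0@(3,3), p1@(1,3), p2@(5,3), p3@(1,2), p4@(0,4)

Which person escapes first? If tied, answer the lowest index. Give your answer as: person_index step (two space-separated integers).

Step 1: p0:(3,3)->(2,3) | p1:(1,3)->(0,3) | p2:(5,3)->(4,3) | p3:(1,2)->(0,2) | p4:(0,4)->(0,3)
Step 2: p0:(2,3)->(2,2) | p1:(0,3)->(0,2) | p2:(4,3)->(3,3) | p3:(0,2)->(0,1)->EXIT | p4:(0,3)->(0,2)
Step 3: p0:(2,2)->(2,1) | p1:(0,2)->(0,1)->EXIT | p2:(3,3)->(2,3) | p3:escaped | p4:(0,2)->(0,1)->EXIT
Step 4: p0:(2,1)->(2,0)->EXIT | p1:escaped | p2:(2,3)->(2,2) | p3:escaped | p4:escaped
Step 5: p0:escaped | p1:escaped | p2:(2,2)->(2,1) | p3:escaped | p4:escaped
Step 6: p0:escaped | p1:escaped | p2:(2,1)->(2,0)->EXIT | p3:escaped | p4:escaped
Exit steps: [4, 3, 6, 2, 3]
First to escape: p3 at step 2

Answer: 3 2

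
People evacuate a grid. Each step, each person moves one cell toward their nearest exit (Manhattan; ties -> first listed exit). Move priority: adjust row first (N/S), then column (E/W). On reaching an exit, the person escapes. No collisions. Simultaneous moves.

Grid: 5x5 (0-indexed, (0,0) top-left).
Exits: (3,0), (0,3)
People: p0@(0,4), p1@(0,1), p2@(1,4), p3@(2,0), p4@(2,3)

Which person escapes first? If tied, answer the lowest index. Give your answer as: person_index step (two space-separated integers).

Step 1: p0:(0,4)->(0,3)->EXIT | p1:(0,1)->(0,2) | p2:(1,4)->(0,4) | p3:(2,0)->(3,0)->EXIT | p4:(2,3)->(1,3)
Step 2: p0:escaped | p1:(0,2)->(0,3)->EXIT | p2:(0,4)->(0,3)->EXIT | p3:escaped | p4:(1,3)->(0,3)->EXIT
Exit steps: [1, 2, 2, 1, 2]
First to escape: p0 at step 1

Answer: 0 1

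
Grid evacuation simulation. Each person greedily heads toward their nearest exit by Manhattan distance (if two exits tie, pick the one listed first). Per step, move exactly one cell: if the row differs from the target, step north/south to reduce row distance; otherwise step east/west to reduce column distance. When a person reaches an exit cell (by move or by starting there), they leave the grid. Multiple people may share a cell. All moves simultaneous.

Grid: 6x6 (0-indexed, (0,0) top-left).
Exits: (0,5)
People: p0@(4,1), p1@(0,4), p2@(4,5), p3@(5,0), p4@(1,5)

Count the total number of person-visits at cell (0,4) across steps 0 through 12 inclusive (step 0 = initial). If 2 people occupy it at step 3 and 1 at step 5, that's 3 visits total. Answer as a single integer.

Answer: 3

Derivation:
Step 0: p0@(4,1) p1@(0,4) p2@(4,5) p3@(5,0) p4@(1,5) -> at (0,4): 1 [p1], cum=1
Step 1: p0@(3,1) p1@ESC p2@(3,5) p3@(4,0) p4@ESC -> at (0,4): 0 [-], cum=1
Step 2: p0@(2,1) p1@ESC p2@(2,5) p3@(3,0) p4@ESC -> at (0,4): 0 [-], cum=1
Step 3: p0@(1,1) p1@ESC p2@(1,5) p3@(2,0) p4@ESC -> at (0,4): 0 [-], cum=1
Step 4: p0@(0,1) p1@ESC p2@ESC p3@(1,0) p4@ESC -> at (0,4): 0 [-], cum=1
Step 5: p0@(0,2) p1@ESC p2@ESC p3@(0,0) p4@ESC -> at (0,4): 0 [-], cum=1
Step 6: p0@(0,3) p1@ESC p2@ESC p3@(0,1) p4@ESC -> at (0,4): 0 [-], cum=1
Step 7: p0@(0,4) p1@ESC p2@ESC p3@(0,2) p4@ESC -> at (0,4): 1 [p0], cum=2
Step 8: p0@ESC p1@ESC p2@ESC p3@(0,3) p4@ESC -> at (0,4): 0 [-], cum=2
Step 9: p0@ESC p1@ESC p2@ESC p3@(0,4) p4@ESC -> at (0,4): 1 [p3], cum=3
Step 10: p0@ESC p1@ESC p2@ESC p3@ESC p4@ESC -> at (0,4): 0 [-], cum=3
Total visits = 3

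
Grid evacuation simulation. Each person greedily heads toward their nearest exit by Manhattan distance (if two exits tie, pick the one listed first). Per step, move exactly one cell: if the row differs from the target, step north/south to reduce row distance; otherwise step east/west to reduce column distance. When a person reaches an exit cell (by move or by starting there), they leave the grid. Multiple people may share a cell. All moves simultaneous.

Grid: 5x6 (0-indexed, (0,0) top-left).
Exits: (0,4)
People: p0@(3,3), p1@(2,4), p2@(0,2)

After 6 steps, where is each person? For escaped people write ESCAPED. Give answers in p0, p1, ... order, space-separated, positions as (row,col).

Step 1: p0:(3,3)->(2,3) | p1:(2,4)->(1,4) | p2:(0,2)->(0,3)
Step 2: p0:(2,3)->(1,3) | p1:(1,4)->(0,4)->EXIT | p2:(0,3)->(0,4)->EXIT
Step 3: p0:(1,3)->(0,3) | p1:escaped | p2:escaped
Step 4: p0:(0,3)->(0,4)->EXIT | p1:escaped | p2:escaped

ESCAPED ESCAPED ESCAPED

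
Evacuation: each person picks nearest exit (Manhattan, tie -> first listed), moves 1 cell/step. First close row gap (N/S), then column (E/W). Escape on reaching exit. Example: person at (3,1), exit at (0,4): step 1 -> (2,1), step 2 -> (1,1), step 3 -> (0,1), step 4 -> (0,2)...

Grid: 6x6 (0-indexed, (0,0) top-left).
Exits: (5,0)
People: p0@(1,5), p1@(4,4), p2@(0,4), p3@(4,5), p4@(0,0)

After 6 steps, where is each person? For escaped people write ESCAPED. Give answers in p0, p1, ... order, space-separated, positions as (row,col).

Step 1: p0:(1,5)->(2,5) | p1:(4,4)->(5,4) | p2:(0,4)->(1,4) | p3:(4,5)->(5,5) | p4:(0,0)->(1,0)
Step 2: p0:(2,5)->(3,5) | p1:(5,4)->(5,3) | p2:(1,4)->(2,4) | p3:(5,5)->(5,4) | p4:(1,0)->(2,0)
Step 3: p0:(3,5)->(4,5) | p1:(5,3)->(5,2) | p2:(2,4)->(3,4) | p3:(5,4)->(5,3) | p4:(2,0)->(3,0)
Step 4: p0:(4,5)->(5,5) | p1:(5,2)->(5,1) | p2:(3,4)->(4,4) | p3:(5,3)->(5,2) | p4:(3,0)->(4,0)
Step 5: p0:(5,5)->(5,4) | p1:(5,1)->(5,0)->EXIT | p2:(4,4)->(5,4) | p3:(5,2)->(5,1) | p4:(4,0)->(5,0)->EXIT
Step 6: p0:(5,4)->(5,3) | p1:escaped | p2:(5,4)->(5,3) | p3:(5,1)->(5,0)->EXIT | p4:escaped

(5,3) ESCAPED (5,3) ESCAPED ESCAPED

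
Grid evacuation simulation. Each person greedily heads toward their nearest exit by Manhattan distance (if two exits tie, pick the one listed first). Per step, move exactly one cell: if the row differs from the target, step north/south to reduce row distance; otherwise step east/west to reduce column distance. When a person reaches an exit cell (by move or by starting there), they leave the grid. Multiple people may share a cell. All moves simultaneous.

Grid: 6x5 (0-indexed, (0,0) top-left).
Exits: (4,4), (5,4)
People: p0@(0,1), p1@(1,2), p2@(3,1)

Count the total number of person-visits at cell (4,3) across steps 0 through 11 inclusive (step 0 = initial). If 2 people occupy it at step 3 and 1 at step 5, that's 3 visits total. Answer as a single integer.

Answer: 3

Derivation:
Step 0: p0@(0,1) p1@(1,2) p2@(3,1) -> at (4,3): 0 [-], cum=0
Step 1: p0@(1,1) p1@(2,2) p2@(4,1) -> at (4,3): 0 [-], cum=0
Step 2: p0@(2,1) p1@(3,2) p2@(4,2) -> at (4,3): 0 [-], cum=0
Step 3: p0@(3,1) p1@(4,2) p2@(4,3) -> at (4,3): 1 [p2], cum=1
Step 4: p0@(4,1) p1@(4,3) p2@ESC -> at (4,3): 1 [p1], cum=2
Step 5: p0@(4,2) p1@ESC p2@ESC -> at (4,3): 0 [-], cum=2
Step 6: p0@(4,3) p1@ESC p2@ESC -> at (4,3): 1 [p0], cum=3
Step 7: p0@ESC p1@ESC p2@ESC -> at (4,3): 0 [-], cum=3
Total visits = 3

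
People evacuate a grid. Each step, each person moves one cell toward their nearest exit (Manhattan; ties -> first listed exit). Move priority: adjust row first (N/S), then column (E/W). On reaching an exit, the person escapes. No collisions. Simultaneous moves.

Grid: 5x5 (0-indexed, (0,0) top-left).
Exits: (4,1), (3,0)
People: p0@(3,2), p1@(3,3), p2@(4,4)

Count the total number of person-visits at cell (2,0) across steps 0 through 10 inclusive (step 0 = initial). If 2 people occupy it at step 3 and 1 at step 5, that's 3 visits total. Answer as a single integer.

Step 0: p0@(3,2) p1@(3,3) p2@(4,4) -> at (2,0): 0 [-], cum=0
Step 1: p0@(4,2) p1@(4,3) p2@(4,3) -> at (2,0): 0 [-], cum=0
Step 2: p0@ESC p1@(4,2) p2@(4,2) -> at (2,0): 0 [-], cum=0
Step 3: p0@ESC p1@ESC p2@ESC -> at (2,0): 0 [-], cum=0
Total visits = 0

Answer: 0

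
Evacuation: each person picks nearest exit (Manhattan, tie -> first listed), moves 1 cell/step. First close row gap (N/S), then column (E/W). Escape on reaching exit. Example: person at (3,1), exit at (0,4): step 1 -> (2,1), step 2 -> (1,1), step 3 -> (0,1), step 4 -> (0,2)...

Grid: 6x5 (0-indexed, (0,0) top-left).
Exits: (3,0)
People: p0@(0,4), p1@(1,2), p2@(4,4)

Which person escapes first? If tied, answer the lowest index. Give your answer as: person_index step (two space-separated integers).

Answer: 1 4

Derivation:
Step 1: p0:(0,4)->(1,4) | p1:(1,2)->(2,2) | p2:(4,4)->(3,4)
Step 2: p0:(1,4)->(2,4) | p1:(2,2)->(3,2) | p2:(3,4)->(3,3)
Step 3: p0:(2,4)->(3,4) | p1:(3,2)->(3,1) | p2:(3,3)->(3,2)
Step 4: p0:(3,4)->(3,3) | p1:(3,1)->(3,0)->EXIT | p2:(3,2)->(3,1)
Step 5: p0:(3,3)->(3,2) | p1:escaped | p2:(3,1)->(3,0)->EXIT
Step 6: p0:(3,2)->(3,1) | p1:escaped | p2:escaped
Step 7: p0:(3,1)->(3,0)->EXIT | p1:escaped | p2:escaped
Exit steps: [7, 4, 5]
First to escape: p1 at step 4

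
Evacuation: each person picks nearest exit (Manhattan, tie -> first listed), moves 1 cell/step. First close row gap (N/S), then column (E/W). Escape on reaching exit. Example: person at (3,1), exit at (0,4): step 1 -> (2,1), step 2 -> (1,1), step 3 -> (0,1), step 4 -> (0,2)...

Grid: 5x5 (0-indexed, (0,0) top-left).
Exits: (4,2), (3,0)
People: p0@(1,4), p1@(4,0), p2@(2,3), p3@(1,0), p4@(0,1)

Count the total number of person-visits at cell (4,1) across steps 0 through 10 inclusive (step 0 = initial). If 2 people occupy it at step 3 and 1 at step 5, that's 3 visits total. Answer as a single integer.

Answer: 0

Derivation:
Step 0: p0@(1,4) p1@(4,0) p2@(2,3) p3@(1,0) p4@(0,1) -> at (4,1): 0 [-], cum=0
Step 1: p0@(2,4) p1@ESC p2@(3,3) p3@(2,0) p4@(1,1) -> at (4,1): 0 [-], cum=0
Step 2: p0@(3,4) p1@ESC p2@(4,3) p3@ESC p4@(2,1) -> at (4,1): 0 [-], cum=0
Step 3: p0@(4,4) p1@ESC p2@ESC p3@ESC p4@(3,1) -> at (4,1): 0 [-], cum=0
Step 4: p0@(4,3) p1@ESC p2@ESC p3@ESC p4@ESC -> at (4,1): 0 [-], cum=0
Step 5: p0@ESC p1@ESC p2@ESC p3@ESC p4@ESC -> at (4,1): 0 [-], cum=0
Total visits = 0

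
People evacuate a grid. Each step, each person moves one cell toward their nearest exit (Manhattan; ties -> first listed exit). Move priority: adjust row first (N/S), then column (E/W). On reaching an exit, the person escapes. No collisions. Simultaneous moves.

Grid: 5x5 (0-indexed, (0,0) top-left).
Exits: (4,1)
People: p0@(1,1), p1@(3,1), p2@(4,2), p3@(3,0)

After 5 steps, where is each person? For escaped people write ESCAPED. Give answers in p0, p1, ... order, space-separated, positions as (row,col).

Step 1: p0:(1,1)->(2,1) | p1:(3,1)->(4,1)->EXIT | p2:(4,2)->(4,1)->EXIT | p3:(3,0)->(4,0)
Step 2: p0:(2,1)->(3,1) | p1:escaped | p2:escaped | p3:(4,0)->(4,1)->EXIT
Step 3: p0:(3,1)->(4,1)->EXIT | p1:escaped | p2:escaped | p3:escaped

ESCAPED ESCAPED ESCAPED ESCAPED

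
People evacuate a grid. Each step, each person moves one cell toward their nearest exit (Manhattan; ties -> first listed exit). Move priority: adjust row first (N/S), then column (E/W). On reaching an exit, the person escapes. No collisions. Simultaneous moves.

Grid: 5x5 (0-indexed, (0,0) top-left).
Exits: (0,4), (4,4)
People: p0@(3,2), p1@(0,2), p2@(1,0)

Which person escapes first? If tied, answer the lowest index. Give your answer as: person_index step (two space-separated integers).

Step 1: p0:(3,2)->(4,2) | p1:(0,2)->(0,3) | p2:(1,0)->(0,0)
Step 2: p0:(4,2)->(4,3) | p1:(0,3)->(0,4)->EXIT | p2:(0,0)->(0,1)
Step 3: p0:(4,3)->(4,4)->EXIT | p1:escaped | p2:(0,1)->(0,2)
Step 4: p0:escaped | p1:escaped | p2:(0,2)->(0,3)
Step 5: p0:escaped | p1:escaped | p2:(0,3)->(0,4)->EXIT
Exit steps: [3, 2, 5]
First to escape: p1 at step 2

Answer: 1 2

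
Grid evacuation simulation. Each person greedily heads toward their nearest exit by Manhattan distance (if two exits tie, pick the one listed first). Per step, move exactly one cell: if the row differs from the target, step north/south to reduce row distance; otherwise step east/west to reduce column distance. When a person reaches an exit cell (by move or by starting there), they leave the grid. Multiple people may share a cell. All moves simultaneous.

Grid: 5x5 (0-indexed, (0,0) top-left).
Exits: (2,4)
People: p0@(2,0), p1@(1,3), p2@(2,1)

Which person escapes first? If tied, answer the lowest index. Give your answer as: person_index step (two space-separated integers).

Step 1: p0:(2,0)->(2,1) | p1:(1,3)->(2,3) | p2:(2,1)->(2,2)
Step 2: p0:(2,1)->(2,2) | p1:(2,3)->(2,4)->EXIT | p2:(2,2)->(2,3)
Step 3: p0:(2,2)->(2,3) | p1:escaped | p2:(2,3)->(2,4)->EXIT
Step 4: p0:(2,3)->(2,4)->EXIT | p1:escaped | p2:escaped
Exit steps: [4, 2, 3]
First to escape: p1 at step 2

Answer: 1 2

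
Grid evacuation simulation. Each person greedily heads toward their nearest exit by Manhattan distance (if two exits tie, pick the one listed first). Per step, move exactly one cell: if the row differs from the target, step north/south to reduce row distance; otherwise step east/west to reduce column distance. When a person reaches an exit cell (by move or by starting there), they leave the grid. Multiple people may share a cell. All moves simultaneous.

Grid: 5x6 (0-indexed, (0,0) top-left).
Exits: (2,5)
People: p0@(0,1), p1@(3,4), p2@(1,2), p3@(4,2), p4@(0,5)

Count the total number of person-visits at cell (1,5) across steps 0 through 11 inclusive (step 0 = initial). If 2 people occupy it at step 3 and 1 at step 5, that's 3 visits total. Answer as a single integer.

Answer: 1

Derivation:
Step 0: p0@(0,1) p1@(3,4) p2@(1,2) p3@(4,2) p4@(0,5) -> at (1,5): 0 [-], cum=0
Step 1: p0@(1,1) p1@(2,4) p2@(2,2) p3@(3,2) p4@(1,5) -> at (1,5): 1 [p4], cum=1
Step 2: p0@(2,1) p1@ESC p2@(2,3) p3@(2,2) p4@ESC -> at (1,5): 0 [-], cum=1
Step 3: p0@(2,2) p1@ESC p2@(2,4) p3@(2,3) p4@ESC -> at (1,5): 0 [-], cum=1
Step 4: p0@(2,3) p1@ESC p2@ESC p3@(2,4) p4@ESC -> at (1,5): 0 [-], cum=1
Step 5: p0@(2,4) p1@ESC p2@ESC p3@ESC p4@ESC -> at (1,5): 0 [-], cum=1
Step 6: p0@ESC p1@ESC p2@ESC p3@ESC p4@ESC -> at (1,5): 0 [-], cum=1
Total visits = 1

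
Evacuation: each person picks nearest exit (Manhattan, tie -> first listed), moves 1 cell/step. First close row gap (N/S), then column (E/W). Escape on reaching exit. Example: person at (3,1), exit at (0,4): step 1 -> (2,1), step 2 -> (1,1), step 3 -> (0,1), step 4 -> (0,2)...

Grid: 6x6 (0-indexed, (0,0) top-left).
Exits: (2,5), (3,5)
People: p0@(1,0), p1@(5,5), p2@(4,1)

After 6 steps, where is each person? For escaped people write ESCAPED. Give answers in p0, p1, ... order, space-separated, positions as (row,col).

Step 1: p0:(1,0)->(2,0) | p1:(5,5)->(4,5) | p2:(4,1)->(3,1)
Step 2: p0:(2,0)->(2,1) | p1:(4,5)->(3,5)->EXIT | p2:(3,1)->(3,2)
Step 3: p0:(2,1)->(2,2) | p1:escaped | p2:(3,2)->(3,3)
Step 4: p0:(2,2)->(2,3) | p1:escaped | p2:(3,3)->(3,4)
Step 5: p0:(2,3)->(2,4) | p1:escaped | p2:(3,4)->(3,5)->EXIT
Step 6: p0:(2,4)->(2,5)->EXIT | p1:escaped | p2:escaped

ESCAPED ESCAPED ESCAPED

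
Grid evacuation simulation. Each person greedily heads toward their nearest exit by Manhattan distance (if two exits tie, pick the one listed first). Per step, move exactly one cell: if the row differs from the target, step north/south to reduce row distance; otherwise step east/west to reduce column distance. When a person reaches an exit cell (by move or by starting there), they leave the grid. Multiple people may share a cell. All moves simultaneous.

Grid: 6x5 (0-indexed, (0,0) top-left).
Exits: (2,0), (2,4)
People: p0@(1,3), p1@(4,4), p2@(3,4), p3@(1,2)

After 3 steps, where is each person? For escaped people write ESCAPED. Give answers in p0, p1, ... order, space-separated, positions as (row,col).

Step 1: p0:(1,3)->(2,3) | p1:(4,4)->(3,4) | p2:(3,4)->(2,4)->EXIT | p3:(1,2)->(2,2)
Step 2: p0:(2,3)->(2,4)->EXIT | p1:(3,4)->(2,4)->EXIT | p2:escaped | p3:(2,2)->(2,1)
Step 3: p0:escaped | p1:escaped | p2:escaped | p3:(2,1)->(2,0)->EXIT

ESCAPED ESCAPED ESCAPED ESCAPED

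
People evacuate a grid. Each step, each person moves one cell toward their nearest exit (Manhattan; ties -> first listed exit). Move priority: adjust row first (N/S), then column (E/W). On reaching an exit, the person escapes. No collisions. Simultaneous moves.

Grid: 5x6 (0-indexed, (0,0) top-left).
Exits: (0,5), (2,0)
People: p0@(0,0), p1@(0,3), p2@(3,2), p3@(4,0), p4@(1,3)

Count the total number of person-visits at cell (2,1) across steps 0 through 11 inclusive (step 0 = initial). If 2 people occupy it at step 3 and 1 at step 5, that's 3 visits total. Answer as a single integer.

Answer: 1

Derivation:
Step 0: p0@(0,0) p1@(0,3) p2@(3,2) p3@(4,0) p4@(1,3) -> at (2,1): 0 [-], cum=0
Step 1: p0@(1,0) p1@(0,4) p2@(2,2) p3@(3,0) p4@(0,3) -> at (2,1): 0 [-], cum=0
Step 2: p0@ESC p1@ESC p2@(2,1) p3@ESC p4@(0,4) -> at (2,1): 1 [p2], cum=1
Step 3: p0@ESC p1@ESC p2@ESC p3@ESC p4@ESC -> at (2,1): 0 [-], cum=1
Total visits = 1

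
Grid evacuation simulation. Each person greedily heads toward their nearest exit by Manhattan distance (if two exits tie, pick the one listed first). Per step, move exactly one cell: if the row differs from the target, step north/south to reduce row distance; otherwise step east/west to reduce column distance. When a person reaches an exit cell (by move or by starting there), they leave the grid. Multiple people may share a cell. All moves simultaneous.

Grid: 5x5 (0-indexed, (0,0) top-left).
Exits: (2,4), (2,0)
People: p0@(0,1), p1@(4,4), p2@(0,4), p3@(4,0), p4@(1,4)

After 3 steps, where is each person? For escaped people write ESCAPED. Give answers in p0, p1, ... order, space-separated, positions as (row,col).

Step 1: p0:(0,1)->(1,1) | p1:(4,4)->(3,4) | p2:(0,4)->(1,4) | p3:(4,0)->(3,0) | p4:(1,4)->(2,4)->EXIT
Step 2: p0:(1,1)->(2,1) | p1:(3,4)->(2,4)->EXIT | p2:(1,4)->(2,4)->EXIT | p3:(3,0)->(2,0)->EXIT | p4:escaped
Step 3: p0:(2,1)->(2,0)->EXIT | p1:escaped | p2:escaped | p3:escaped | p4:escaped

ESCAPED ESCAPED ESCAPED ESCAPED ESCAPED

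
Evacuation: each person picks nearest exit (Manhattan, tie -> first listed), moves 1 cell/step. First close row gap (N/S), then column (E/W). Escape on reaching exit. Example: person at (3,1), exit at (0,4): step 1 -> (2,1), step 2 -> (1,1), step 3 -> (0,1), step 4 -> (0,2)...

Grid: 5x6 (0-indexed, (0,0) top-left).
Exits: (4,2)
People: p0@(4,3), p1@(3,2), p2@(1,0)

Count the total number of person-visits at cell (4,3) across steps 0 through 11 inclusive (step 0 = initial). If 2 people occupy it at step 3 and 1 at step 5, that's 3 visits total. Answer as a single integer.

Answer: 1

Derivation:
Step 0: p0@(4,3) p1@(3,2) p2@(1,0) -> at (4,3): 1 [p0], cum=1
Step 1: p0@ESC p1@ESC p2@(2,0) -> at (4,3): 0 [-], cum=1
Step 2: p0@ESC p1@ESC p2@(3,0) -> at (4,3): 0 [-], cum=1
Step 3: p0@ESC p1@ESC p2@(4,0) -> at (4,3): 0 [-], cum=1
Step 4: p0@ESC p1@ESC p2@(4,1) -> at (4,3): 0 [-], cum=1
Step 5: p0@ESC p1@ESC p2@ESC -> at (4,3): 0 [-], cum=1
Total visits = 1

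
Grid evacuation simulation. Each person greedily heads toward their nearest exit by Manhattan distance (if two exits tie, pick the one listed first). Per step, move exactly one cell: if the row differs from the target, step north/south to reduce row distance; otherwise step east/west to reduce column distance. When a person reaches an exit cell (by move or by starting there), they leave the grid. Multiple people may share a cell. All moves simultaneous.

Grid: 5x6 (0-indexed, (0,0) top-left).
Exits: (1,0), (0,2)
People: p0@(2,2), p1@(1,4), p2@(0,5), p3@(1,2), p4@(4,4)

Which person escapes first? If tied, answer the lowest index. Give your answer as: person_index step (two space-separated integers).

Answer: 3 1

Derivation:
Step 1: p0:(2,2)->(1,2) | p1:(1,4)->(0,4) | p2:(0,5)->(0,4) | p3:(1,2)->(0,2)->EXIT | p4:(4,4)->(3,4)
Step 2: p0:(1,2)->(0,2)->EXIT | p1:(0,4)->(0,3) | p2:(0,4)->(0,3) | p3:escaped | p4:(3,4)->(2,4)
Step 3: p0:escaped | p1:(0,3)->(0,2)->EXIT | p2:(0,3)->(0,2)->EXIT | p3:escaped | p4:(2,4)->(1,4)
Step 4: p0:escaped | p1:escaped | p2:escaped | p3:escaped | p4:(1,4)->(0,4)
Step 5: p0:escaped | p1:escaped | p2:escaped | p3:escaped | p4:(0,4)->(0,3)
Step 6: p0:escaped | p1:escaped | p2:escaped | p3:escaped | p4:(0,3)->(0,2)->EXIT
Exit steps: [2, 3, 3, 1, 6]
First to escape: p3 at step 1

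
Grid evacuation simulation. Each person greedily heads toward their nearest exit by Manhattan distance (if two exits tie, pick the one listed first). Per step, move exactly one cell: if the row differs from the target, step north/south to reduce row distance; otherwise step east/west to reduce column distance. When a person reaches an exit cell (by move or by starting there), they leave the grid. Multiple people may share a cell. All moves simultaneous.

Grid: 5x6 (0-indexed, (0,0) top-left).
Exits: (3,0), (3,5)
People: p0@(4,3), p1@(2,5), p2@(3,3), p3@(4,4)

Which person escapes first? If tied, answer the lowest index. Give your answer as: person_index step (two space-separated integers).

Step 1: p0:(4,3)->(3,3) | p1:(2,5)->(3,5)->EXIT | p2:(3,3)->(3,4) | p3:(4,4)->(3,4)
Step 2: p0:(3,3)->(3,4) | p1:escaped | p2:(3,4)->(3,5)->EXIT | p3:(3,4)->(3,5)->EXIT
Step 3: p0:(3,4)->(3,5)->EXIT | p1:escaped | p2:escaped | p3:escaped
Exit steps: [3, 1, 2, 2]
First to escape: p1 at step 1

Answer: 1 1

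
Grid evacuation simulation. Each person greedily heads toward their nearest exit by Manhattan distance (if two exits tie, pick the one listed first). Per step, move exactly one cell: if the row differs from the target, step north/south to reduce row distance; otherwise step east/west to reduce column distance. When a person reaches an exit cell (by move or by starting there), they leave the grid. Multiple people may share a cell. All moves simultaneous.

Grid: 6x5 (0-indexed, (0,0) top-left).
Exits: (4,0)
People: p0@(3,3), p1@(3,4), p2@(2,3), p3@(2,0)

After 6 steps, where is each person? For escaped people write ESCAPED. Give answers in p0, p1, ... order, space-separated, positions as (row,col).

Step 1: p0:(3,3)->(4,3) | p1:(3,4)->(4,4) | p2:(2,3)->(3,3) | p3:(2,0)->(3,0)
Step 2: p0:(4,3)->(4,2) | p1:(4,4)->(4,3) | p2:(3,3)->(4,3) | p3:(3,0)->(4,0)->EXIT
Step 3: p0:(4,2)->(4,1) | p1:(4,3)->(4,2) | p2:(4,3)->(4,2) | p3:escaped
Step 4: p0:(4,1)->(4,0)->EXIT | p1:(4,2)->(4,1) | p2:(4,2)->(4,1) | p3:escaped
Step 5: p0:escaped | p1:(4,1)->(4,0)->EXIT | p2:(4,1)->(4,0)->EXIT | p3:escaped

ESCAPED ESCAPED ESCAPED ESCAPED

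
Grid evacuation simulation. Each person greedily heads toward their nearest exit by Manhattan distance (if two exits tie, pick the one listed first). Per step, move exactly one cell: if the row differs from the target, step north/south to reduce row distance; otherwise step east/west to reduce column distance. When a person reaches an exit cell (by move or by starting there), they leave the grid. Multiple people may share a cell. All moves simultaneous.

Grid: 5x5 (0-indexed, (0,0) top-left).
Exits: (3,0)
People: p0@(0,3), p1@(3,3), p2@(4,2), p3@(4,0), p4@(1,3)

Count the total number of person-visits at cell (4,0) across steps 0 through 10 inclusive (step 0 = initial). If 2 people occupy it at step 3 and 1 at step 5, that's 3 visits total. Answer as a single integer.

Step 0: p0@(0,3) p1@(3,3) p2@(4,2) p3@(4,0) p4@(1,3) -> at (4,0): 1 [p3], cum=1
Step 1: p0@(1,3) p1@(3,2) p2@(3,2) p3@ESC p4@(2,3) -> at (4,0): 0 [-], cum=1
Step 2: p0@(2,3) p1@(3,1) p2@(3,1) p3@ESC p4@(3,3) -> at (4,0): 0 [-], cum=1
Step 3: p0@(3,3) p1@ESC p2@ESC p3@ESC p4@(3,2) -> at (4,0): 0 [-], cum=1
Step 4: p0@(3,2) p1@ESC p2@ESC p3@ESC p4@(3,1) -> at (4,0): 0 [-], cum=1
Step 5: p0@(3,1) p1@ESC p2@ESC p3@ESC p4@ESC -> at (4,0): 0 [-], cum=1
Step 6: p0@ESC p1@ESC p2@ESC p3@ESC p4@ESC -> at (4,0): 0 [-], cum=1
Total visits = 1

Answer: 1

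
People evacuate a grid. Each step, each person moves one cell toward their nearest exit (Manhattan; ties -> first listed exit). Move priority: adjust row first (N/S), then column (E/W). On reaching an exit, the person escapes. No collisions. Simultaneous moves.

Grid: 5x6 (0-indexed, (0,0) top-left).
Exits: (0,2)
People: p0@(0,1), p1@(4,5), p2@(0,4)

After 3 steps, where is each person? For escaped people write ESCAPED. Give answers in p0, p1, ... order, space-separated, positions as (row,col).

Step 1: p0:(0,1)->(0,2)->EXIT | p1:(4,5)->(3,5) | p2:(0,4)->(0,3)
Step 2: p0:escaped | p1:(3,5)->(2,5) | p2:(0,3)->(0,2)->EXIT
Step 3: p0:escaped | p1:(2,5)->(1,5) | p2:escaped

ESCAPED (1,5) ESCAPED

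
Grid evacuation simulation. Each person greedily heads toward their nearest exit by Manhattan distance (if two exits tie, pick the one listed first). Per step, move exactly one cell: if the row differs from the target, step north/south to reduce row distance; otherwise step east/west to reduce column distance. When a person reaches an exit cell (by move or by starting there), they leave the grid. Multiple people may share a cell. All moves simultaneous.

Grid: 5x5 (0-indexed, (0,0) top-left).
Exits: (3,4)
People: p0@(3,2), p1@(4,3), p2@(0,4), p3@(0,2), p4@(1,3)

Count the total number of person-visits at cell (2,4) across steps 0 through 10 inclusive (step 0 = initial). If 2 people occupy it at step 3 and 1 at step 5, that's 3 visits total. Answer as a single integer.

Answer: 1

Derivation:
Step 0: p0@(3,2) p1@(4,3) p2@(0,4) p3@(0,2) p4@(1,3) -> at (2,4): 0 [-], cum=0
Step 1: p0@(3,3) p1@(3,3) p2@(1,4) p3@(1,2) p4@(2,3) -> at (2,4): 0 [-], cum=0
Step 2: p0@ESC p1@ESC p2@(2,4) p3@(2,2) p4@(3,3) -> at (2,4): 1 [p2], cum=1
Step 3: p0@ESC p1@ESC p2@ESC p3@(3,2) p4@ESC -> at (2,4): 0 [-], cum=1
Step 4: p0@ESC p1@ESC p2@ESC p3@(3,3) p4@ESC -> at (2,4): 0 [-], cum=1
Step 5: p0@ESC p1@ESC p2@ESC p3@ESC p4@ESC -> at (2,4): 0 [-], cum=1
Total visits = 1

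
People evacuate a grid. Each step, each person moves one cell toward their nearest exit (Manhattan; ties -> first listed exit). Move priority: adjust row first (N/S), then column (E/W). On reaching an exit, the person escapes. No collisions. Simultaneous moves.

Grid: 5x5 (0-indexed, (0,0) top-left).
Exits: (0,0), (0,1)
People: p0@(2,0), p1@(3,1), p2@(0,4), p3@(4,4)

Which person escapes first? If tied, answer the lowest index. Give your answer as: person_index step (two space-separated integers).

Answer: 0 2

Derivation:
Step 1: p0:(2,0)->(1,0) | p1:(3,1)->(2,1) | p2:(0,4)->(0,3) | p3:(4,4)->(3,4)
Step 2: p0:(1,0)->(0,0)->EXIT | p1:(2,1)->(1,1) | p2:(0,3)->(0,2) | p3:(3,4)->(2,4)
Step 3: p0:escaped | p1:(1,1)->(0,1)->EXIT | p2:(0,2)->(0,1)->EXIT | p3:(2,4)->(1,4)
Step 4: p0:escaped | p1:escaped | p2:escaped | p3:(1,4)->(0,4)
Step 5: p0:escaped | p1:escaped | p2:escaped | p3:(0,4)->(0,3)
Step 6: p0:escaped | p1:escaped | p2:escaped | p3:(0,3)->(0,2)
Step 7: p0:escaped | p1:escaped | p2:escaped | p3:(0,2)->(0,1)->EXIT
Exit steps: [2, 3, 3, 7]
First to escape: p0 at step 2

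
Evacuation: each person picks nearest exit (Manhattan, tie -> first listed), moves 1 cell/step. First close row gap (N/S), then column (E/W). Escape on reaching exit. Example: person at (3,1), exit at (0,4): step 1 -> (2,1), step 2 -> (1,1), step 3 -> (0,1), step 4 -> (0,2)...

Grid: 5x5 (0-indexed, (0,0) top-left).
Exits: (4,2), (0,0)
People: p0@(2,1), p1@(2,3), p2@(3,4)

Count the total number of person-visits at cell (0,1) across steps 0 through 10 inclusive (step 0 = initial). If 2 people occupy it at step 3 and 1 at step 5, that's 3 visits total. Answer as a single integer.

Answer: 0

Derivation:
Step 0: p0@(2,1) p1@(2,3) p2@(3,4) -> at (0,1): 0 [-], cum=0
Step 1: p0@(3,1) p1@(3,3) p2@(4,4) -> at (0,1): 0 [-], cum=0
Step 2: p0@(4,1) p1@(4,3) p2@(4,3) -> at (0,1): 0 [-], cum=0
Step 3: p0@ESC p1@ESC p2@ESC -> at (0,1): 0 [-], cum=0
Total visits = 0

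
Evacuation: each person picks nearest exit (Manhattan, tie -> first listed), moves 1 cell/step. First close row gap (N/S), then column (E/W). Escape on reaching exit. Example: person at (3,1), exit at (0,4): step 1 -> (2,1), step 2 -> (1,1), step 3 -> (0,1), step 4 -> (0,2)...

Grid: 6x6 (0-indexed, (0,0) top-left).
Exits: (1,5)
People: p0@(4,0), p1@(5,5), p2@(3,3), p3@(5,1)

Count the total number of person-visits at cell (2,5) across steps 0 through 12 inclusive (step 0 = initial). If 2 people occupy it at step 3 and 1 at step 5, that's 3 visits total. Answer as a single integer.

Answer: 1

Derivation:
Step 0: p0@(4,0) p1@(5,5) p2@(3,3) p3@(5,1) -> at (2,5): 0 [-], cum=0
Step 1: p0@(3,0) p1@(4,5) p2@(2,3) p3@(4,1) -> at (2,5): 0 [-], cum=0
Step 2: p0@(2,0) p1@(3,5) p2@(1,3) p3@(3,1) -> at (2,5): 0 [-], cum=0
Step 3: p0@(1,0) p1@(2,5) p2@(1,4) p3@(2,1) -> at (2,5): 1 [p1], cum=1
Step 4: p0@(1,1) p1@ESC p2@ESC p3@(1,1) -> at (2,5): 0 [-], cum=1
Step 5: p0@(1,2) p1@ESC p2@ESC p3@(1,2) -> at (2,5): 0 [-], cum=1
Step 6: p0@(1,3) p1@ESC p2@ESC p3@(1,3) -> at (2,5): 0 [-], cum=1
Step 7: p0@(1,4) p1@ESC p2@ESC p3@(1,4) -> at (2,5): 0 [-], cum=1
Step 8: p0@ESC p1@ESC p2@ESC p3@ESC -> at (2,5): 0 [-], cum=1
Total visits = 1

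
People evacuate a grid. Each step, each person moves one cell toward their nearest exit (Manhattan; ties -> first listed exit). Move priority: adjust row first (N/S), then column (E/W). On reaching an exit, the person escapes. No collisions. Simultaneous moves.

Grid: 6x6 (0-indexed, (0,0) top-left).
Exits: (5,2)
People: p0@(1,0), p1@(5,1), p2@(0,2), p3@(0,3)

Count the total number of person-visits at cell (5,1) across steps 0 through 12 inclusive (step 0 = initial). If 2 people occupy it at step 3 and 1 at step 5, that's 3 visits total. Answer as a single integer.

Answer: 2

Derivation:
Step 0: p0@(1,0) p1@(5,1) p2@(0,2) p3@(0,3) -> at (5,1): 1 [p1], cum=1
Step 1: p0@(2,0) p1@ESC p2@(1,2) p3@(1,3) -> at (5,1): 0 [-], cum=1
Step 2: p0@(3,0) p1@ESC p2@(2,2) p3@(2,3) -> at (5,1): 0 [-], cum=1
Step 3: p0@(4,0) p1@ESC p2@(3,2) p3@(3,3) -> at (5,1): 0 [-], cum=1
Step 4: p0@(5,0) p1@ESC p2@(4,2) p3@(4,3) -> at (5,1): 0 [-], cum=1
Step 5: p0@(5,1) p1@ESC p2@ESC p3@(5,3) -> at (5,1): 1 [p0], cum=2
Step 6: p0@ESC p1@ESC p2@ESC p3@ESC -> at (5,1): 0 [-], cum=2
Total visits = 2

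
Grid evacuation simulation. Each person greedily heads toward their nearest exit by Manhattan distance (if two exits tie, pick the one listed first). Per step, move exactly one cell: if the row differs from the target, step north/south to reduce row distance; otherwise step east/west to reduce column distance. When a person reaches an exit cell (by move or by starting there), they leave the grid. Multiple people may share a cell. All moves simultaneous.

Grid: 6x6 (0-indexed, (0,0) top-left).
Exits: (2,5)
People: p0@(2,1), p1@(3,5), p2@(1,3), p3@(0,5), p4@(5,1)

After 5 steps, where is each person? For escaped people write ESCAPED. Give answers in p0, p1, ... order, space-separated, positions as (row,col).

Step 1: p0:(2,1)->(2,2) | p1:(3,5)->(2,5)->EXIT | p2:(1,3)->(2,3) | p3:(0,5)->(1,5) | p4:(5,1)->(4,1)
Step 2: p0:(2,2)->(2,3) | p1:escaped | p2:(2,3)->(2,4) | p3:(1,5)->(2,5)->EXIT | p4:(4,1)->(3,1)
Step 3: p0:(2,3)->(2,4) | p1:escaped | p2:(2,4)->(2,5)->EXIT | p3:escaped | p4:(3,1)->(2,1)
Step 4: p0:(2,4)->(2,5)->EXIT | p1:escaped | p2:escaped | p3:escaped | p4:(2,1)->(2,2)
Step 5: p0:escaped | p1:escaped | p2:escaped | p3:escaped | p4:(2,2)->(2,3)

ESCAPED ESCAPED ESCAPED ESCAPED (2,3)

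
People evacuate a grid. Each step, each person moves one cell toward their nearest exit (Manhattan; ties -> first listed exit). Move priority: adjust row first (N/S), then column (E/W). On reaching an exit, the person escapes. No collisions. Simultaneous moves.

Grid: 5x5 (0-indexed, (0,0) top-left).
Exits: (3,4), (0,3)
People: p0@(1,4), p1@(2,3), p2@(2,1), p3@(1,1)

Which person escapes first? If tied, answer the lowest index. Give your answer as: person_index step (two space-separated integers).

Step 1: p0:(1,4)->(2,4) | p1:(2,3)->(3,3) | p2:(2,1)->(3,1) | p3:(1,1)->(0,1)
Step 2: p0:(2,4)->(3,4)->EXIT | p1:(3,3)->(3,4)->EXIT | p2:(3,1)->(3,2) | p3:(0,1)->(0,2)
Step 3: p0:escaped | p1:escaped | p2:(3,2)->(3,3) | p3:(0,2)->(0,3)->EXIT
Step 4: p0:escaped | p1:escaped | p2:(3,3)->(3,4)->EXIT | p3:escaped
Exit steps: [2, 2, 4, 3]
First to escape: p0 at step 2

Answer: 0 2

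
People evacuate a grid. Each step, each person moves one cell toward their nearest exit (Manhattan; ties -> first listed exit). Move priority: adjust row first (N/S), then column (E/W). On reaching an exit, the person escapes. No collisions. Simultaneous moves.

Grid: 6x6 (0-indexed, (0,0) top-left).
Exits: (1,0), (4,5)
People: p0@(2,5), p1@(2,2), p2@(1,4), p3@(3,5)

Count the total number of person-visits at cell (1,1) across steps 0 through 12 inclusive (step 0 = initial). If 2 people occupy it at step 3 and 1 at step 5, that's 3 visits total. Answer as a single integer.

Step 0: p0@(2,5) p1@(2,2) p2@(1,4) p3@(3,5) -> at (1,1): 0 [-], cum=0
Step 1: p0@(3,5) p1@(1,2) p2@(1,3) p3@ESC -> at (1,1): 0 [-], cum=0
Step 2: p0@ESC p1@(1,1) p2@(1,2) p3@ESC -> at (1,1): 1 [p1], cum=1
Step 3: p0@ESC p1@ESC p2@(1,1) p3@ESC -> at (1,1): 1 [p2], cum=2
Step 4: p0@ESC p1@ESC p2@ESC p3@ESC -> at (1,1): 0 [-], cum=2
Total visits = 2

Answer: 2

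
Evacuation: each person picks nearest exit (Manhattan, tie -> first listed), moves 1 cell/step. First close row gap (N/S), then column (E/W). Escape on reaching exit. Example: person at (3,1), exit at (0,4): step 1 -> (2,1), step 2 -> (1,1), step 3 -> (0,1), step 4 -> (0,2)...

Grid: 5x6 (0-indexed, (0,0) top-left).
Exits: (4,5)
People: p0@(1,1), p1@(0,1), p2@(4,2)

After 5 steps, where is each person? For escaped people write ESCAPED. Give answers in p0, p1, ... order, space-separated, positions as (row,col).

Step 1: p0:(1,1)->(2,1) | p1:(0,1)->(1,1) | p2:(4,2)->(4,3)
Step 2: p0:(2,1)->(3,1) | p1:(1,1)->(2,1) | p2:(4,3)->(4,4)
Step 3: p0:(3,1)->(4,1) | p1:(2,1)->(3,1) | p2:(4,4)->(4,5)->EXIT
Step 4: p0:(4,1)->(4,2) | p1:(3,1)->(4,1) | p2:escaped
Step 5: p0:(4,2)->(4,3) | p1:(4,1)->(4,2) | p2:escaped

(4,3) (4,2) ESCAPED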